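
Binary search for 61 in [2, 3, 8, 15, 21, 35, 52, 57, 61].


Step 1: lo=0, hi=8, mid=4, val=21
Step 2: lo=5, hi=8, mid=6, val=52
Step 3: lo=7, hi=8, mid=7, val=57
Step 4: lo=8, hi=8, mid=8, val=61

Found at index 8


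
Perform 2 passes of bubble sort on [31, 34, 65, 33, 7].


Initial: [31, 34, 65, 33, 7]
Pass 1: [31, 34, 33, 7, 65] (2 swaps)
Pass 2: [31, 33, 7, 34, 65] (2 swaps)

After 2 passes: [31, 33, 7, 34, 65]


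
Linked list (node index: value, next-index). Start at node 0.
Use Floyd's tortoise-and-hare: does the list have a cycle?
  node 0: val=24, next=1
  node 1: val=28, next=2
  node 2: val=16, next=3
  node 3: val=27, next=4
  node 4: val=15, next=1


Floyd's tortoise (slow, +1) and hare (fast, +2):
  init: slow=0, fast=0
  step 1: slow=1, fast=2
  step 2: slow=2, fast=4
  step 3: slow=3, fast=2
  step 4: slow=4, fast=4
  slow == fast at node 4: cycle detected

Cycle: yes


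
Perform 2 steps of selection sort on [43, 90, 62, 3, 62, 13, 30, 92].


Initial: [43, 90, 62, 3, 62, 13, 30, 92]
Step 1: min=3 at 3
  Swap: [3, 90, 62, 43, 62, 13, 30, 92]
Step 2: min=13 at 5
  Swap: [3, 13, 62, 43, 62, 90, 30, 92]

After 2 steps: [3, 13, 62, 43, 62, 90, 30, 92]


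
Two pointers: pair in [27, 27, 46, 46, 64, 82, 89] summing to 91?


lo=0(27)+hi=6(89)=116
lo=0(27)+hi=5(82)=109
lo=0(27)+hi=4(64)=91

Yes: 27+64=91


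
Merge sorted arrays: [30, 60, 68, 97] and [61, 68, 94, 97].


Take 30 from A
Take 60 from A
Take 61 from B
Take 68 from A
Take 68 from B
Take 94 from B
Take 97 from A

Merged: [30, 60, 61, 68, 68, 94, 97, 97]


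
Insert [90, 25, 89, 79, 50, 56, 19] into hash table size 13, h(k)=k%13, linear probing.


Insert 90: h=12 -> slot 12
Insert 25: h=12, 1 probes -> slot 0
Insert 89: h=11 -> slot 11
Insert 79: h=1 -> slot 1
Insert 50: h=11, 4 probes -> slot 2
Insert 56: h=4 -> slot 4
Insert 19: h=6 -> slot 6

Table: [25, 79, 50, None, 56, None, 19, None, None, None, None, 89, 90]


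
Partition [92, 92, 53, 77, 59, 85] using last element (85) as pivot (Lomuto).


Pivot: 85
  53 <= 85: swap -> [53, 92, 92, 77, 59, 85]
  77 <= 85: swap -> [53, 77, 92, 92, 59, 85]
  59 <= 85: swap -> [53, 77, 59, 92, 92, 85]
Place pivot at 3: [53, 77, 59, 85, 92, 92]

Partitioned: [53, 77, 59, 85, 92, 92]


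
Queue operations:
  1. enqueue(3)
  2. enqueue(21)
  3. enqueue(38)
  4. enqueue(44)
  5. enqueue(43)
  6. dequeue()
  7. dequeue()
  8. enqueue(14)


enqueue(3) -> [3]
enqueue(21) -> [3, 21]
enqueue(38) -> [3, 21, 38]
enqueue(44) -> [3, 21, 38, 44]
enqueue(43) -> [3, 21, 38, 44, 43]
dequeue()->3, [21, 38, 44, 43]
dequeue()->21, [38, 44, 43]
enqueue(14) -> [38, 44, 43, 14]

Final queue: [38, 44, 43, 14]


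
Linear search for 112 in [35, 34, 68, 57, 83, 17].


i=0: 35!=112
i=1: 34!=112
i=2: 68!=112
i=3: 57!=112
i=4: 83!=112
i=5: 17!=112

Not found, 6 comps


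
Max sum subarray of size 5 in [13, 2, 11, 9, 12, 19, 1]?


[0:5]: 47
[1:6]: 53
[2:7]: 52

Max: 53 at [1:6]


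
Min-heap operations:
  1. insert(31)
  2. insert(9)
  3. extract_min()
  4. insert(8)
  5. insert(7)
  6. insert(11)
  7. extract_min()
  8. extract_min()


insert(31) -> [31]
insert(9) -> [9, 31]
extract_min()->9, [31]
insert(8) -> [8, 31]
insert(7) -> [7, 31, 8]
insert(11) -> [7, 11, 8, 31]
extract_min()->7, [8, 11, 31]
extract_min()->8, [11, 31]

Final heap: [11, 31]


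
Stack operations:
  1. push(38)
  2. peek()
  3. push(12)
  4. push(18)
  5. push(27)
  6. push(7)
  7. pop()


push(38) -> [38]
peek()->38
push(12) -> [38, 12]
push(18) -> [38, 12, 18]
push(27) -> [38, 12, 18, 27]
push(7) -> [38, 12, 18, 27, 7]
pop()->7, [38, 12, 18, 27]

Final stack: [38, 12, 18, 27]


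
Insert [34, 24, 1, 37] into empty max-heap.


Insert 34: [34]
Insert 24: [34, 24]
Insert 1: [34, 24, 1]
Insert 37: [37, 34, 1, 24]

Final heap: [37, 34, 1, 24]


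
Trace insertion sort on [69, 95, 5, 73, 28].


Initial: [69, 95, 5, 73, 28]
Insert 95: [69, 95, 5, 73, 28]
Insert 5: [5, 69, 95, 73, 28]
Insert 73: [5, 69, 73, 95, 28]
Insert 28: [5, 28, 69, 73, 95]

Sorted: [5, 28, 69, 73, 95]


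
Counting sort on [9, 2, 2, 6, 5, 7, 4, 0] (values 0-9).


Input: [9, 2, 2, 6, 5, 7, 4, 0]
Counts: [1, 0, 2, 0, 1, 1, 1, 1, 0, 1]

Sorted: [0, 2, 2, 4, 5, 6, 7, 9]


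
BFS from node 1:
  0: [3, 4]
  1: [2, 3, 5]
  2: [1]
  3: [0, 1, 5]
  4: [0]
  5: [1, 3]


Visit 1, enqueue [2, 3, 5]
Visit 2, enqueue []
Visit 3, enqueue [0]
Visit 5, enqueue []
Visit 0, enqueue [4]
Visit 4, enqueue []

BFS order: [1, 2, 3, 5, 0, 4]


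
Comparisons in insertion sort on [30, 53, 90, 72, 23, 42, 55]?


Algorithm: insertion sort
Input: [30, 53, 90, 72, 23, 42, 55]
Sorted: [23, 30, 42, 53, 55, 72, 90]

15


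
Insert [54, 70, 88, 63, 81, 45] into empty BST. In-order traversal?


Insert 54: root
Insert 70: R from 54
Insert 88: R from 54 -> R from 70
Insert 63: R from 54 -> L from 70
Insert 81: R from 54 -> R from 70 -> L from 88
Insert 45: L from 54

In-order: [45, 54, 63, 70, 81, 88]


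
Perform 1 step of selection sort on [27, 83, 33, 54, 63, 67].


Initial: [27, 83, 33, 54, 63, 67]
Step 1: min=27 at 0
  Swap: [27, 83, 33, 54, 63, 67]

After 1 step: [27, 83, 33, 54, 63, 67]


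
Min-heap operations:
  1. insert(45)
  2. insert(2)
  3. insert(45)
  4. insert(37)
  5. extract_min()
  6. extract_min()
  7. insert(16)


insert(45) -> [45]
insert(2) -> [2, 45]
insert(45) -> [2, 45, 45]
insert(37) -> [2, 37, 45, 45]
extract_min()->2, [37, 45, 45]
extract_min()->37, [45, 45]
insert(16) -> [16, 45, 45]

Final heap: [16, 45, 45]


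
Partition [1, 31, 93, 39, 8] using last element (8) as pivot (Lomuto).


Pivot: 8
  1 <= 8: advance i (no swap)
Place pivot at 1: [1, 8, 93, 39, 31]

Partitioned: [1, 8, 93, 39, 31]


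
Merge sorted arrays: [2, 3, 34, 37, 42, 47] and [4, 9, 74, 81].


Take 2 from A
Take 3 from A
Take 4 from B
Take 9 from B
Take 34 from A
Take 37 from A
Take 42 from A
Take 47 from A

Merged: [2, 3, 4, 9, 34, 37, 42, 47, 74, 81]


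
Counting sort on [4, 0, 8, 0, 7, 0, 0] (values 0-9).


Input: [4, 0, 8, 0, 7, 0, 0]
Counts: [4, 0, 0, 0, 1, 0, 0, 1, 1, 0]

Sorted: [0, 0, 0, 0, 4, 7, 8]


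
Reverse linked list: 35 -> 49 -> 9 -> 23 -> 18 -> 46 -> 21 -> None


Step 1: curr=35, set curr.next=prev(None) | reversed so far: 35
Step 2: curr=49, set curr.next=prev(35) | reversed so far: 49 -> 35
Step 3: curr=9, set curr.next=prev(49) | reversed so far: 9 -> 49 -> 35
Step 4: curr=23, set curr.next=prev(9) | reversed so far: 23 -> 9 -> 49 -> 35
Step 5: curr=18, set curr.next=prev(23) | reversed so far: 18 -> 23 -> 9 -> 49 -> 35
Step 6: curr=46, set curr.next=prev(18) | reversed so far: 46 -> 18 -> 23 -> 9 -> 49 -> 35
Step 7: curr=21, set curr.next=prev(46) | reversed so far: 21 -> 46 -> 18 -> 23 -> 9 -> 49 -> 35

21 -> 46 -> 18 -> 23 -> 9 -> 49 -> 35 -> None


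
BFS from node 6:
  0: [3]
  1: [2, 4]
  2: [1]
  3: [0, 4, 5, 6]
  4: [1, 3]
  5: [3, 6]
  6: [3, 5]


Visit 6, enqueue [3, 5]
Visit 3, enqueue [0, 4]
Visit 5, enqueue []
Visit 0, enqueue []
Visit 4, enqueue [1]
Visit 1, enqueue [2]
Visit 2, enqueue []

BFS order: [6, 3, 5, 0, 4, 1, 2]


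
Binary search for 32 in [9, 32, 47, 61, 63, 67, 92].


Step 1: lo=0, hi=6, mid=3, val=61
Step 2: lo=0, hi=2, mid=1, val=32

Found at index 1


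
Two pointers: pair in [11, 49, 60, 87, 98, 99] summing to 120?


lo=0(11)+hi=5(99)=110
lo=1(49)+hi=5(99)=148
lo=1(49)+hi=4(98)=147
lo=1(49)+hi=3(87)=136
lo=1(49)+hi=2(60)=109

No pair found


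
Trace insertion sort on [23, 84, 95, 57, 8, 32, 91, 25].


Initial: [23, 84, 95, 57, 8, 32, 91, 25]
Insert 84: [23, 84, 95, 57, 8, 32, 91, 25]
Insert 95: [23, 84, 95, 57, 8, 32, 91, 25]
Insert 57: [23, 57, 84, 95, 8, 32, 91, 25]
Insert 8: [8, 23, 57, 84, 95, 32, 91, 25]
Insert 32: [8, 23, 32, 57, 84, 95, 91, 25]
Insert 91: [8, 23, 32, 57, 84, 91, 95, 25]
Insert 25: [8, 23, 25, 32, 57, 84, 91, 95]

Sorted: [8, 23, 25, 32, 57, 84, 91, 95]


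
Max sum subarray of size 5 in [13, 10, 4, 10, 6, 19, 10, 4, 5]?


[0:5]: 43
[1:6]: 49
[2:7]: 49
[3:8]: 49
[4:9]: 44

Max: 49 at [1:6]


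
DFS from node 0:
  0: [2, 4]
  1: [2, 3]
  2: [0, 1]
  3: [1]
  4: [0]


Visit 0, push [4, 2]
Visit 2, push [1]
Visit 1, push [3]
Visit 3, push []
Visit 4, push []

DFS order: [0, 2, 1, 3, 4]


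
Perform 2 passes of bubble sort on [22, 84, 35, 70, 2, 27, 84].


Initial: [22, 84, 35, 70, 2, 27, 84]
Pass 1: [22, 35, 70, 2, 27, 84, 84] (4 swaps)
Pass 2: [22, 35, 2, 27, 70, 84, 84] (2 swaps)

After 2 passes: [22, 35, 2, 27, 70, 84, 84]


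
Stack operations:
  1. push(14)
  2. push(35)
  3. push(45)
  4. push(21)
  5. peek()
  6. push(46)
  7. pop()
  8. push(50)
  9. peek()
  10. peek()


push(14) -> [14]
push(35) -> [14, 35]
push(45) -> [14, 35, 45]
push(21) -> [14, 35, 45, 21]
peek()->21
push(46) -> [14, 35, 45, 21, 46]
pop()->46, [14, 35, 45, 21]
push(50) -> [14, 35, 45, 21, 50]
peek()->50
peek()->50

Final stack: [14, 35, 45, 21, 50]


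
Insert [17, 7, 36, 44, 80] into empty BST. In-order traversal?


Insert 17: root
Insert 7: L from 17
Insert 36: R from 17
Insert 44: R from 17 -> R from 36
Insert 80: R from 17 -> R from 36 -> R from 44

In-order: [7, 17, 36, 44, 80]


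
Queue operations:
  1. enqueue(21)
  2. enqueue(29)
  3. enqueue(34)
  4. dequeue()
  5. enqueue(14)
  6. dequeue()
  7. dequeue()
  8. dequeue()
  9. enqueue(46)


enqueue(21) -> [21]
enqueue(29) -> [21, 29]
enqueue(34) -> [21, 29, 34]
dequeue()->21, [29, 34]
enqueue(14) -> [29, 34, 14]
dequeue()->29, [34, 14]
dequeue()->34, [14]
dequeue()->14, []
enqueue(46) -> [46]

Final queue: [46]


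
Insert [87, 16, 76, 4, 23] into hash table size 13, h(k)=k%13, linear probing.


Insert 87: h=9 -> slot 9
Insert 16: h=3 -> slot 3
Insert 76: h=11 -> slot 11
Insert 4: h=4 -> slot 4
Insert 23: h=10 -> slot 10

Table: [None, None, None, 16, 4, None, None, None, None, 87, 23, 76, None]


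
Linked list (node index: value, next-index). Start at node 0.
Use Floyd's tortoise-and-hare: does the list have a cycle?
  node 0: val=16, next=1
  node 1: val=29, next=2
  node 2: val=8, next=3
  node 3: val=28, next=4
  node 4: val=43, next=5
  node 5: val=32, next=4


Floyd's tortoise (slow, +1) and hare (fast, +2):
  init: slow=0, fast=0
  step 1: slow=1, fast=2
  step 2: slow=2, fast=4
  step 3: slow=3, fast=4
  step 4: slow=4, fast=4
  slow == fast at node 4: cycle detected

Cycle: yes


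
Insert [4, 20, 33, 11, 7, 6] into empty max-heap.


Insert 4: [4]
Insert 20: [20, 4]
Insert 33: [33, 4, 20]
Insert 11: [33, 11, 20, 4]
Insert 7: [33, 11, 20, 4, 7]
Insert 6: [33, 11, 20, 4, 7, 6]

Final heap: [33, 11, 20, 4, 7, 6]


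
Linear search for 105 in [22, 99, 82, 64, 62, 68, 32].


i=0: 22!=105
i=1: 99!=105
i=2: 82!=105
i=3: 64!=105
i=4: 62!=105
i=5: 68!=105
i=6: 32!=105

Not found, 7 comps


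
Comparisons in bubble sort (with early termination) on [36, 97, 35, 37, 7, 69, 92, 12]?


Algorithm: bubble sort (with early termination)
Input: [36, 97, 35, 37, 7, 69, 92, 12]
Sorted: [7, 12, 35, 36, 37, 69, 92, 97]

28


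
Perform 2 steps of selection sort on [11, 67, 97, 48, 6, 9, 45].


Initial: [11, 67, 97, 48, 6, 9, 45]
Step 1: min=6 at 4
  Swap: [6, 67, 97, 48, 11, 9, 45]
Step 2: min=9 at 5
  Swap: [6, 9, 97, 48, 11, 67, 45]

After 2 steps: [6, 9, 97, 48, 11, 67, 45]


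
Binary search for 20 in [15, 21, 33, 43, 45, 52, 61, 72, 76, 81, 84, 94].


Step 1: lo=0, hi=11, mid=5, val=52
Step 2: lo=0, hi=4, mid=2, val=33
Step 3: lo=0, hi=1, mid=0, val=15
Step 4: lo=1, hi=1, mid=1, val=21

Not found


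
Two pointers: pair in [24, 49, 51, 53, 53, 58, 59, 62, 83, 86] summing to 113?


lo=0(24)+hi=9(86)=110
lo=1(49)+hi=9(86)=135
lo=1(49)+hi=8(83)=132
lo=1(49)+hi=7(62)=111
lo=2(51)+hi=7(62)=113

Yes: 51+62=113


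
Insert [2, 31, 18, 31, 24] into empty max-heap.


Insert 2: [2]
Insert 31: [31, 2]
Insert 18: [31, 2, 18]
Insert 31: [31, 31, 18, 2]
Insert 24: [31, 31, 18, 2, 24]

Final heap: [31, 31, 18, 2, 24]


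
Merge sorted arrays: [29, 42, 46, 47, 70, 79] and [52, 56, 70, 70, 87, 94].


Take 29 from A
Take 42 from A
Take 46 from A
Take 47 from A
Take 52 from B
Take 56 from B
Take 70 from A
Take 70 from B
Take 70 from B
Take 79 from A

Merged: [29, 42, 46, 47, 52, 56, 70, 70, 70, 79, 87, 94]


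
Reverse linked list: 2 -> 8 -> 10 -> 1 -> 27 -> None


Step 1: curr=2, set curr.next=prev(None) | reversed so far: 2
Step 2: curr=8, set curr.next=prev(2) | reversed so far: 8 -> 2
Step 3: curr=10, set curr.next=prev(8) | reversed so far: 10 -> 8 -> 2
Step 4: curr=1, set curr.next=prev(10) | reversed so far: 1 -> 10 -> 8 -> 2
Step 5: curr=27, set curr.next=prev(1) | reversed so far: 27 -> 1 -> 10 -> 8 -> 2

27 -> 1 -> 10 -> 8 -> 2 -> None


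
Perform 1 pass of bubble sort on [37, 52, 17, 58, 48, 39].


Initial: [37, 52, 17, 58, 48, 39]
Pass 1: [37, 17, 52, 48, 39, 58] (3 swaps)

After 1 pass: [37, 17, 52, 48, 39, 58]


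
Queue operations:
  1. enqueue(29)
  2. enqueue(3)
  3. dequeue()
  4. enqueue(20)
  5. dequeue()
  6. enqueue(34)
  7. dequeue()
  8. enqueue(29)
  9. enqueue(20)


enqueue(29) -> [29]
enqueue(3) -> [29, 3]
dequeue()->29, [3]
enqueue(20) -> [3, 20]
dequeue()->3, [20]
enqueue(34) -> [20, 34]
dequeue()->20, [34]
enqueue(29) -> [34, 29]
enqueue(20) -> [34, 29, 20]

Final queue: [34, 29, 20]


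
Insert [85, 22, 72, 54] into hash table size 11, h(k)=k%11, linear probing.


Insert 85: h=8 -> slot 8
Insert 22: h=0 -> slot 0
Insert 72: h=6 -> slot 6
Insert 54: h=10 -> slot 10

Table: [22, None, None, None, None, None, 72, None, 85, None, 54]


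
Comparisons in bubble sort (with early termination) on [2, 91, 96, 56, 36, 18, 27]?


Algorithm: bubble sort (with early termination)
Input: [2, 91, 96, 56, 36, 18, 27]
Sorted: [2, 18, 27, 36, 56, 91, 96]

20


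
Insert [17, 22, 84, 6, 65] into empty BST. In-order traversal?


Insert 17: root
Insert 22: R from 17
Insert 84: R from 17 -> R from 22
Insert 6: L from 17
Insert 65: R from 17 -> R from 22 -> L from 84

In-order: [6, 17, 22, 65, 84]


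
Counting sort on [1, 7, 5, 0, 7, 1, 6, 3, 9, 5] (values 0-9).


Input: [1, 7, 5, 0, 7, 1, 6, 3, 9, 5]
Counts: [1, 2, 0, 1, 0, 2, 1, 2, 0, 1]

Sorted: [0, 1, 1, 3, 5, 5, 6, 7, 7, 9]


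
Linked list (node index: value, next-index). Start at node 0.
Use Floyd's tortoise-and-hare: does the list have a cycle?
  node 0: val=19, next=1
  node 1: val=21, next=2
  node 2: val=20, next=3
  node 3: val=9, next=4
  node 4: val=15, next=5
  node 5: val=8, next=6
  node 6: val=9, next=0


Floyd's tortoise (slow, +1) and hare (fast, +2):
  init: slow=0, fast=0
  step 1: slow=1, fast=2
  step 2: slow=2, fast=4
  step 3: slow=3, fast=6
  step 4: slow=4, fast=1
  step 5: slow=5, fast=3
  step 6: slow=6, fast=5
  step 7: slow=0, fast=0
  slow == fast at node 0: cycle detected

Cycle: yes


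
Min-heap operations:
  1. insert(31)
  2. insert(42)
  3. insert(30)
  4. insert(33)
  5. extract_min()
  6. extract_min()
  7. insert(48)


insert(31) -> [31]
insert(42) -> [31, 42]
insert(30) -> [30, 42, 31]
insert(33) -> [30, 33, 31, 42]
extract_min()->30, [31, 33, 42]
extract_min()->31, [33, 42]
insert(48) -> [33, 42, 48]

Final heap: [33, 42, 48]


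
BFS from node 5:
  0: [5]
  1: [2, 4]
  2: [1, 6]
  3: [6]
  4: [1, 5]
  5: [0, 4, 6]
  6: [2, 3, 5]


Visit 5, enqueue [0, 4, 6]
Visit 0, enqueue []
Visit 4, enqueue [1]
Visit 6, enqueue [2, 3]
Visit 1, enqueue []
Visit 2, enqueue []
Visit 3, enqueue []

BFS order: [5, 0, 4, 6, 1, 2, 3]


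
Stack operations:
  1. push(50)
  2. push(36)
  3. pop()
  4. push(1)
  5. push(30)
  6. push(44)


push(50) -> [50]
push(36) -> [50, 36]
pop()->36, [50]
push(1) -> [50, 1]
push(30) -> [50, 1, 30]
push(44) -> [50, 1, 30, 44]

Final stack: [50, 1, 30, 44]


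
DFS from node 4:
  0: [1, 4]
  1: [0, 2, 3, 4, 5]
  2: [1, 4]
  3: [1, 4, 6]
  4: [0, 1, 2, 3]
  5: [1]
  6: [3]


Visit 4, push [3, 2, 1, 0]
Visit 0, push [1]
Visit 1, push [5, 3, 2]
Visit 2, push []
Visit 3, push [6]
Visit 6, push []
Visit 5, push []

DFS order: [4, 0, 1, 2, 3, 6, 5]


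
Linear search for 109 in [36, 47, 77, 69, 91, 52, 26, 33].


i=0: 36!=109
i=1: 47!=109
i=2: 77!=109
i=3: 69!=109
i=4: 91!=109
i=5: 52!=109
i=6: 26!=109
i=7: 33!=109

Not found, 8 comps


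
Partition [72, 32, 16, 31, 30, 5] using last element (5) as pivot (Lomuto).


Pivot: 5
Place pivot at 0: [5, 32, 16, 31, 30, 72]

Partitioned: [5, 32, 16, 31, 30, 72]


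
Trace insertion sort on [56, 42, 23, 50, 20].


Initial: [56, 42, 23, 50, 20]
Insert 42: [42, 56, 23, 50, 20]
Insert 23: [23, 42, 56, 50, 20]
Insert 50: [23, 42, 50, 56, 20]
Insert 20: [20, 23, 42, 50, 56]

Sorted: [20, 23, 42, 50, 56]


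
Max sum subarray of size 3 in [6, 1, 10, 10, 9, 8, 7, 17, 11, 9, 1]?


[0:3]: 17
[1:4]: 21
[2:5]: 29
[3:6]: 27
[4:7]: 24
[5:8]: 32
[6:9]: 35
[7:10]: 37
[8:11]: 21

Max: 37 at [7:10]


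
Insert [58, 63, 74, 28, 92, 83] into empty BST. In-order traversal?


Insert 58: root
Insert 63: R from 58
Insert 74: R from 58 -> R from 63
Insert 28: L from 58
Insert 92: R from 58 -> R from 63 -> R from 74
Insert 83: R from 58 -> R from 63 -> R from 74 -> L from 92

In-order: [28, 58, 63, 74, 83, 92]


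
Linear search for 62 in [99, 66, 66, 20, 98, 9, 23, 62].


i=0: 99!=62
i=1: 66!=62
i=2: 66!=62
i=3: 20!=62
i=4: 98!=62
i=5: 9!=62
i=6: 23!=62
i=7: 62==62 found!

Found at 7, 8 comps


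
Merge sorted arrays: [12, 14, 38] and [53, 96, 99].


Take 12 from A
Take 14 from A
Take 38 from A

Merged: [12, 14, 38, 53, 96, 99]


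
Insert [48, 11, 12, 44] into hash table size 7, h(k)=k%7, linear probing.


Insert 48: h=6 -> slot 6
Insert 11: h=4 -> slot 4
Insert 12: h=5 -> slot 5
Insert 44: h=2 -> slot 2

Table: [None, None, 44, None, 11, 12, 48]


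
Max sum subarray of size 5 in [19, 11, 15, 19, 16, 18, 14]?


[0:5]: 80
[1:6]: 79
[2:7]: 82

Max: 82 at [2:7]


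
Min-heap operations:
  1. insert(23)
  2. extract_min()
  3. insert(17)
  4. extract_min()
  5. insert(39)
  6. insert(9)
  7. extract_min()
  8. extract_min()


insert(23) -> [23]
extract_min()->23, []
insert(17) -> [17]
extract_min()->17, []
insert(39) -> [39]
insert(9) -> [9, 39]
extract_min()->9, [39]
extract_min()->39, []

Final heap: []


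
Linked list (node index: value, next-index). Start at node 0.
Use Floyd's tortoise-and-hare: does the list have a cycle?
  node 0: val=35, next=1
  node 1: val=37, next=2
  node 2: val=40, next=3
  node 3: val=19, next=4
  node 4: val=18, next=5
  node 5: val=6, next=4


Floyd's tortoise (slow, +1) and hare (fast, +2):
  init: slow=0, fast=0
  step 1: slow=1, fast=2
  step 2: slow=2, fast=4
  step 3: slow=3, fast=4
  step 4: slow=4, fast=4
  slow == fast at node 4: cycle detected

Cycle: yes


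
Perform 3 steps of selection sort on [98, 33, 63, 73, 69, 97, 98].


Initial: [98, 33, 63, 73, 69, 97, 98]
Step 1: min=33 at 1
  Swap: [33, 98, 63, 73, 69, 97, 98]
Step 2: min=63 at 2
  Swap: [33, 63, 98, 73, 69, 97, 98]
Step 3: min=69 at 4
  Swap: [33, 63, 69, 73, 98, 97, 98]

After 3 steps: [33, 63, 69, 73, 98, 97, 98]


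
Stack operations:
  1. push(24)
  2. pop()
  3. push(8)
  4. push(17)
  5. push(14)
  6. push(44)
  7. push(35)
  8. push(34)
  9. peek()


push(24) -> [24]
pop()->24, []
push(8) -> [8]
push(17) -> [8, 17]
push(14) -> [8, 17, 14]
push(44) -> [8, 17, 14, 44]
push(35) -> [8, 17, 14, 44, 35]
push(34) -> [8, 17, 14, 44, 35, 34]
peek()->34

Final stack: [8, 17, 14, 44, 35, 34]


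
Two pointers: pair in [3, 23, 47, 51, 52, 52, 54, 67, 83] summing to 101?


lo=0(3)+hi=8(83)=86
lo=1(23)+hi=8(83)=106
lo=1(23)+hi=7(67)=90
lo=2(47)+hi=7(67)=114
lo=2(47)+hi=6(54)=101

Yes: 47+54=101


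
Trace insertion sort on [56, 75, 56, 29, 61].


Initial: [56, 75, 56, 29, 61]
Insert 75: [56, 75, 56, 29, 61]
Insert 56: [56, 56, 75, 29, 61]
Insert 29: [29, 56, 56, 75, 61]
Insert 61: [29, 56, 56, 61, 75]

Sorted: [29, 56, 56, 61, 75]


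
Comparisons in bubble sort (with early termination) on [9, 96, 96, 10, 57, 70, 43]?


Algorithm: bubble sort (with early termination)
Input: [9, 96, 96, 10, 57, 70, 43]
Sorted: [9, 10, 43, 57, 70, 96, 96]

20


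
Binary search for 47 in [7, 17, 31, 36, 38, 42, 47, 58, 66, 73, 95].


Step 1: lo=0, hi=10, mid=5, val=42
Step 2: lo=6, hi=10, mid=8, val=66
Step 3: lo=6, hi=7, mid=6, val=47

Found at index 6


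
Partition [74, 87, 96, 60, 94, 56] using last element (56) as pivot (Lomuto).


Pivot: 56
Place pivot at 0: [56, 87, 96, 60, 94, 74]

Partitioned: [56, 87, 96, 60, 94, 74]


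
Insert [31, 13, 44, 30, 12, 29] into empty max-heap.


Insert 31: [31]
Insert 13: [31, 13]
Insert 44: [44, 13, 31]
Insert 30: [44, 30, 31, 13]
Insert 12: [44, 30, 31, 13, 12]
Insert 29: [44, 30, 31, 13, 12, 29]

Final heap: [44, 30, 31, 13, 12, 29]


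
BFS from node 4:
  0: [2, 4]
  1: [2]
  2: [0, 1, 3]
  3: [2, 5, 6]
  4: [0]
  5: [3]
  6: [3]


Visit 4, enqueue [0]
Visit 0, enqueue [2]
Visit 2, enqueue [1, 3]
Visit 1, enqueue []
Visit 3, enqueue [5, 6]
Visit 5, enqueue []
Visit 6, enqueue []

BFS order: [4, 0, 2, 1, 3, 5, 6]


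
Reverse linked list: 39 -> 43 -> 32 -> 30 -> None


Step 1: curr=39, set curr.next=prev(None) | reversed so far: 39
Step 2: curr=43, set curr.next=prev(39) | reversed so far: 43 -> 39
Step 3: curr=32, set curr.next=prev(43) | reversed so far: 32 -> 43 -> 39
Step 4: curr=30, set curr.next=prev(32) | reversed so far: 30 -> 32 -> 43 -> 39

30 -> 32 -> 43 -> 39 -> None


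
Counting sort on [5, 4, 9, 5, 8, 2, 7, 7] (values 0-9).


Input: [5, 4, 9, 5, 8, 2, 7, 7]
Counts: [0, 0, 1, 0, 1, 2, 0, 2, 1, 1]

Sorted: [2, 4, 5, 5, 7, 7, 8, 9]


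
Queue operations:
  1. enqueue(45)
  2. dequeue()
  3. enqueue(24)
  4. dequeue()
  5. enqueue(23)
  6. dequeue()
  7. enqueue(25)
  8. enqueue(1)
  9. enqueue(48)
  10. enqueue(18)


enqueue(45) -> [45]
dequeue()->45, []
enqueue(24) -> [24]
dequeue()->24, []
enqueue(23) -> [23]
dequeue()->23, []
enqueue(25) -> [25]
enqueue(1) -> [25, 1]
enqueue(48) -> [25, 1, 48]
enqueue(18) -> [25, 1, 48, 18]

Final queue: [25, 1, 48, 18]


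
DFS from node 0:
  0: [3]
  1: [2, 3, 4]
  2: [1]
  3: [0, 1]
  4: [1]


Visit 0, push [3]
Visit 3, push [1]
Visit 1, push [4, 2]
Visit 2, push []
Visit 4, push []

DFS order: [0, 3, 1, 2, 4]


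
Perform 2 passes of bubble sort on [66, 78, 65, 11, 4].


Initial: [66, 78, 65, 11, 4]
Pass 1: [66, 65, 11, 4, 78] (3 swaps)
Pass 2: [65, 11, 4, 66, 78] (3 swaps)

After 2 passes: [65, 11, 4, 66, 78]


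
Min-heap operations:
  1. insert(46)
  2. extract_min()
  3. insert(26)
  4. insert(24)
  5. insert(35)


insert(46) -> [46]
extract_min()->46, []
insert(26) -> [26]
insert(24) -> [24, 26]
insert(35) -> [24, 26, 35]

Final heap: [24, 26, 35]


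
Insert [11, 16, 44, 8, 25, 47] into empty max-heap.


Insert 11: [11]
Insert 16: [16, 11]
Insert 44: [44, 11, 16]
Insert 8: [44, 11, 16, 8]
Insert 25: [44, 25, 16, 8, 11]
Insert 47: [47, 25, 44, 8, 11, 16]

Final heap: [47, 25, 44, 8, 11, 16]


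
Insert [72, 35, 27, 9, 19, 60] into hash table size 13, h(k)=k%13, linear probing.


Insert 72: h=7 -> slot 7
Insert 35: h=9 -> slot 9
Insert 27: h=1 -> slot 1
Insert 9: h=9, 1 probes -> slot 10
Insert 19: h=6 -> slot 6
Insert 60: h=8 -> slot 8

Table: [None, 27, None, None, None, None, 19, 72, 60, 35, 9, None, None]


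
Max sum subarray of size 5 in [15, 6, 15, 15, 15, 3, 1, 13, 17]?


[0:5]: 66
[1:6]: 54
[2:7]: 49
[3:8]: 47
[4:9]: 49

Max: 66 at [0:5]


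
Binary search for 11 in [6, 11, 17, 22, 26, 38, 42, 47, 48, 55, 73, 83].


Step 1: lo=0, hi=11, mid=5, val=38
Step 2: lo=0, hi=4, mid=2, val=17
Step 3: lo=0, hi=1, mid=0, val=6
Step 4: lo=1, hi=1, mid=1, val=11

Found at index 1


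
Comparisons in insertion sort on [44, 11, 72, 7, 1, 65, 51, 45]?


Algorithm: insertion sort
Input: [44, 11, 72, 7, 1, 65, 51, 45]
Sorted: [1, 7, 11, 44, 45, 51, 65, 72]

18


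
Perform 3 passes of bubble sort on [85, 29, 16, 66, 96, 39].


Initial: [85, 29, 16, 66, 96, 39]
Pass 1: [29, 16, 66, 85, 39, 96] (4 swaps)
Pass 2: [16, 29, 66, 39, 85, 96] (2 swaps)
Pass 3: [16, 29, 39, 66, 85, 96] (1 swaps)

After 3 passes: [16, 29, 39, 66, 85, 96]


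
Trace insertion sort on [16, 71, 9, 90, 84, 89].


Initial: [16, 71, 9, 90, 84, 89]
Insert 71: [16, 71, 9, 90, 84, 89]
Insert 9: [9, 16, 71, 90, 84, 89]
Insert 90: [9, 16, 71, 90, 84, 89]
Insert 84: [9, 16, 71, 84, 90, 89]
Insert 89: [9, 16, 71, 84, 89, 90]

Sorted: [9, 16, 71, 84, 89, 90]


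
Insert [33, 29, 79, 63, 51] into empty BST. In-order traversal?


Insert 33: root
Insert 29: L from 33
Insert 79: R from 33
Insert 63: R from 33 -> L from 79
Insert 51: R from 33 -> L from 79 -> L from 63

In-order: [29, 33, 51, 63, 79]


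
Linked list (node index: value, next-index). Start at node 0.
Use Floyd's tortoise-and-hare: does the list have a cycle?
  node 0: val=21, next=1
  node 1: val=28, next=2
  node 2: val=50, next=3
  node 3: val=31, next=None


Floyd's tortoise (slow, +1) and hare (fast, +2):
  init: slow=0, fast=0
  step 1: slow=1, fast=2
  step 2: fast 2->3->None, no cycle

Cycle: no


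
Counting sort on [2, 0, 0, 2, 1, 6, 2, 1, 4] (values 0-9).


Input: [2, 0, 0, 2, 1, 6, 2, 1, 4]
Counts: [2, 2, 3, 0, 1, 0, 1, 0, 0, 0]

Sorted: [0, 0, 1, 1, 2, 2, 2, 4, 6]


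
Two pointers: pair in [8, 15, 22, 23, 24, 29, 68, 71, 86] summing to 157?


lo=0(8)+hi=8(86)=94
lo=1(15)+hi=8(86)=101
lo=2(22)+hi=8(86)=108
lo=3(23)+hi=8(86)=109
lo=4(24)+hi=8(86)=110
lo=5(29)+hi=8(86)=115
lo=6(68)+hi=8(86)=154
lo=7(71)+hi=8(86)=157

Yes: 71+86=157


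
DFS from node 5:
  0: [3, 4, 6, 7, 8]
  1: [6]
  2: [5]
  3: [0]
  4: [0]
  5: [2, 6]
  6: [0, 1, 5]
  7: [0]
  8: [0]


Visit 5, push [6, 2]
Visit 2, push []
Visit 6, push [1, 0]
Visit 0, push [8, 7, 4, 3]
Visit 3, push []
Visit 4, push []
Visit 7, push []
Visit 8, push []
Visit 1, push []

DFS order: [5, 2, 6, 0, 3, 4, 7, 8, 1]


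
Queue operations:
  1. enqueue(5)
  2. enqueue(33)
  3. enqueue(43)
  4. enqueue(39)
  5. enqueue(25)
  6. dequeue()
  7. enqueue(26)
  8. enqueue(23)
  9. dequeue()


enqueue(5) -> [5]
enqueue(33) -> [5, 33]
enqueue(43) -> [5, 33, 43]
enqueue(39) -> [5, 33, 43, 39]
enqueue(25) -> [5, 33, 43, 39, 25]
dequeue()->5, [33, 43, 39, 25]
enqueue(26) -> [33, 43, 39, 25, 26]
enqueue(23) -> [33, 43, 39, 25, 26, 23]
dequeue()->33, [43, 39, 25, 26, 23]

Final queue: [43, 39, 25, 26, 23]


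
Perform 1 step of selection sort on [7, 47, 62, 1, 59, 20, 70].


Initial: [7, 47, 62, 1, 59, 20, 70]
Step 1: min=1 at 3
  Swap: [1, 47, 62, 7, 59, 20, 70]

After 1 step: [1, 47, 62, 7, 59, 20, 70]


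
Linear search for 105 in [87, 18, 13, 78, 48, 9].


i=0: 87!=105
i=1: 18!=105
i=2: 13!=105
i=3: 78!=105
i=4: 48!=105
i=5: 9!=105

Not found, 6 comps


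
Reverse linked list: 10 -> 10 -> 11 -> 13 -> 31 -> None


Step 1: curr=10, set curr.next=prev(None) | reversed so far: 10
Step 2: curr=10, set curr.next=prev(10) | reversed so far: 10 -> 10
Step 3: curr=11, set curr.next=prev(10) | reversed so far: 11 -> 10 -> 10
Step 4: curr=13, set curr.next=prev(11) | reversed so far: 13 -> 11 -> 10 -> 10
Step 5: curr=31, set curr.next=prev(13) | reversed so far: 31 -> 13 -> 11 -> 10 -> 10

31 -> 13 -> 11 -> 10 -> 10 -> None


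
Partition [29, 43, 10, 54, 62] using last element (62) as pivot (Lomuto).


Pivot: 62
  29 <= 62: advance i (no swap)
  43 <= 62: advance i (no swap)
  10 <= 62: advance i (no swap)
  54 <= 62: advance i (no swap)
Place pivot at 4: [29, 43, 10, 54, 62]

Partitioned: [29, 43, 10, 54, 62]


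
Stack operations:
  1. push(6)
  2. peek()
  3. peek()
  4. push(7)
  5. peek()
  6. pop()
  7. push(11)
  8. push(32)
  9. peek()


push(6) -> [6]
peek()->6
peek()->6
push(7) -> [6, 7]
peek()->7
pop()->7, [6]
push(11) -> [6, 11]
push(32) -> [6, 11, 32]
peek()->32

Final stack: [6, 11, 32]


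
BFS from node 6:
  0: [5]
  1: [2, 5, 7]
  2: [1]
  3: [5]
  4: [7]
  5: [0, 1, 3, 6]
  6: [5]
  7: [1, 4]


Visit 6, enqueue [5]
Visit 5, enqueue [0, 1, 3]
Visit 0, enqueue []
Visit 1, enqueue [2, 7]
Visit 3, enqueue []
Visit 2, enqueue []
Visit 7, enqueue [4]
Visit 4, enqueue []

BFS order: [6, 5, 0, 1, 3, 2, 7, 4]


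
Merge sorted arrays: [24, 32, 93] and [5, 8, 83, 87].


Take 5 from B
Take 8 from B
Take 24 from A
Take 32 from A
Take 83 from B
Take 87 from B

Merged: [5, 8, 24, 32, 83, 87, 93]


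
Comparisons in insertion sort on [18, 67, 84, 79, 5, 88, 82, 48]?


Algorithm: insertion sort
Input: [18, 67, 84, 79, 5, 88, 82, 48]
Sorted: [5, 18, 48, 67, 79, 82, 84, 88]

18


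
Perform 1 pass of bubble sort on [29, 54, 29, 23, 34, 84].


Initial: [29, 54, 29, 23, 34, 84]
Pass 1: [29, 29, 23, 34, 54, 84] (3 swaps)

After 1 pass: [29, 29, 23, 34, 54, 84]


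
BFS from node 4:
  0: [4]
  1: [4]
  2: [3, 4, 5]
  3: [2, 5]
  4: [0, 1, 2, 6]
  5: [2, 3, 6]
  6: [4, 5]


Visit 4, enqueue [0, 1, 2, 6]
Visit 0, enqueue []
Visit 1, enqueue []
Visit 2, enqueue [3, 5]
Visit 6, enqueue []
Visit 3, enqueue []
Visit 5, enqueue []

BFS order: [4, 0, 1, 2, 6, 3, 5]


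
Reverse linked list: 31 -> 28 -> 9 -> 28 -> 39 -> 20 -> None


Step 1: curr=31, set curr.next=prev(None) | reversed so far: 31
Step 2: curr=28, set curr.next=prev(31) | reversed so far: 28 -> 31
Step 3: curr=9, set curr.next=prev(28) | reversed so far: 9 -> 28 -> 31
Step 4: curr=28, set curr.next=prev(9) | reversed so far: 28 -> 9 -> 28 -> 31
Step 5: curr=39, set curr.next=prev(28) | reversed so far: 39 -> 28 -> 9 -> 28 -> 31
Step 6: curr=20, set curr.next=prev(39) | reversed so far: 20 -> 39 -> 28 -> 9 -> 28 -> 31

20 -> 39 -> 28 -> 9 -> 28 -> 31 -> None


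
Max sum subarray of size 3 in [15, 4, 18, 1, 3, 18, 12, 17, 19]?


[0:3]: 37
[1:4]: 23
[2:5]: 22
[3:6]: 22
[4:7]: 33
[5:8]: 47
[6:9]: 48

Max: 48 at [6:9]


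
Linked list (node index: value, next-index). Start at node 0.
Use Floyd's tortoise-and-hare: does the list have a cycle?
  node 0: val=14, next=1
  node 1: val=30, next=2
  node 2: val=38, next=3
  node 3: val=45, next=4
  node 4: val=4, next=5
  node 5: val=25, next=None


Floyd's tortoise (slow, +1) and hare (fast, +2):
  init: slow=0, fast=0
  step 1: slow=1, fast=2
  step 2: slow=2, fast=4
  step 3: fast 4->5->None, no cycle

Cycle: no


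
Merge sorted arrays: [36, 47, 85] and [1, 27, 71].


Take 1 from B
Take 27 from B
Take 36 from A
Take 47 from A
Take 71 from B

Merged: [1, 27, 36, 47, 71, 85]


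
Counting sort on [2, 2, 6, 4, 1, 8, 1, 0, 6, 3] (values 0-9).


Input: [2, 2, 6, 4, 1, 8, 1, 0, 6, 3]
Counts: [1, 2, 2, 1, 1, 0, 2, 0, 1, 0]

Sorted: [0, 1, 1, 2, 2, 3, 4, 6, 6, 8]


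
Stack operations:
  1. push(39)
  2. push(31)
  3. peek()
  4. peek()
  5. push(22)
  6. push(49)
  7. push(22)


push(39) -> [39]
push(31) -> [39, 31]
peek()->31
peek()->31
push(22) -> [39, 31, 22]
push(49) -> [39, 31, 22, 49]
push(22) -> [39, 31, 22, 49, 22]

Final stack: [39, 31, 22, 49, 22]


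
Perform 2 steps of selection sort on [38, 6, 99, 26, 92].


Initial: [38, 6, 99, 26, 92]
Step 1: min=6 at 1
  Swap: [6, 38, 99, 26, 92]
Step 2: min=26 at 3
  Swap: [6, 26, 99, 38, 92]

After 2 steps: [6, 26, 99, 38, 92]


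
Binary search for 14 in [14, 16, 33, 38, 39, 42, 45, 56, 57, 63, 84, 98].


Step 1: lo=0, hi=11, mid=5, val=42
Step 2: lo=0, hi=4, mid=2, val=33
Step 3: lo=0, hi=1, mid=0, val=14

Found at index 0


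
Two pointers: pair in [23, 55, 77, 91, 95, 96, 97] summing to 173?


lo=0(23)+hi=6(97)=120
lo=1(55)+hi=6(97)=152
lo=2(77)+hi=6(97)=174
lo=2(77)+hi=5(96)=173

Yes: 77+96=173


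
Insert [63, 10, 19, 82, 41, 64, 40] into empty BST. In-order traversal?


Insert 63: root
Insert 10: L from 63
Insert 19: L from 63 -> R from 10
Insert 82: R from 63
Insert 41: L from 63 -> R from 10 -> R from 19
Insert 64: R from 63 -> L from 82
Insert 40: L from 63 -> R from 10 -> R from 19 -> L from 41

In-order: [10, 19, 40, 41, 63, 64, 82]


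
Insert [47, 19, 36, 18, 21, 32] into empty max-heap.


Insert 47: [47]
Insert 19: [47, 19]
Insert 36: [47, 19, 36]
Insert 18: [47, 19, 36, 18]
Insert 21: [47, 21, 36, 18, 19]
Insert 32: [47, 21, 36, 18, 19, 32]

Final heap: [47, 21, 36, 18, 19, 32]


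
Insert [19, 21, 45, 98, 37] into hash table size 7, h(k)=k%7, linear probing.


Insert 19: h=5 -> slot 5
Insert 21: h=0 -> slot 0
Insert 45: h=3 -> slot 3
Insert 98: h=0, 1 probes -> slot 1
Insert 37: h=2 -> slot 2

Table: [21, 98, 37, 45, None, 19, None]


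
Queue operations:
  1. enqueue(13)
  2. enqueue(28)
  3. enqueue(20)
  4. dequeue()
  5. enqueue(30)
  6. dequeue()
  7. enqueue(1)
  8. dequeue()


enqueue(13) -> [13]
enqueue(28) -> [13, 28]
enqueue(20) -> [13, 28, 20]
dequeue()->13, [28, 20]
enqueue(30) -> [28, 20, 30]
dequeue()->28, [20, 30]
enqueue(1) -> [20, 30, 1]
dequeue()->20, [30, 1]

Final queue: [30, 1]


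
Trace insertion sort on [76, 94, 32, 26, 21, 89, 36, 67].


Initial: [76, 94, 32, 26, 21, 89, 36, 67]
Insert 94: [76, 94, 32, 26, 21, 89, 36, 67]
Insert 32: [32, 76, 94, 26, 21, 89, 36, 67]
Insert 26: [26, 32, 76, 94, 21, 89, 36, 67]
Insert 21: [21, 26, 32, 76, 94, 89, 36, 67]
Insert 89: [21, 26, 32, 76, 89, 94, 36, 67]
Insert 36: [21, 26, 32, 36, 76, 89, 94, 67]
Insert 67: [21, 26, 32, 36, 67, 76, 89, 94]

Sorted: [21, 26, 32, 36, 67, 76, 89, 94]


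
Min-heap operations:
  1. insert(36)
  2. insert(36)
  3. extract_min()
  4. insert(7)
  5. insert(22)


insert(36) -> [36]
insert(36) -> [36, 36]
extract_min()->36, [36]
insert(7) -> [7, 36]
insert(22) -> [7, 36, 22]

Final heap: [7, 36, 22]


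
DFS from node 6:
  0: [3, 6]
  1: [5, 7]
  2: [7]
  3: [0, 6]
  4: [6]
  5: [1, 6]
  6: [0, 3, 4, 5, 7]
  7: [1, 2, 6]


Visit 6, push [7, 5, 4, 3, 0]
Visit 0, push [3]
Visit 3, push []
Visit 4, push []
Visit 5, push [1]
Visit 1, push [7]
Visit 7, push [2]
Visit 2, push []

DFS order: [6, 0, 3, 4, 5, 1, 7, 2]


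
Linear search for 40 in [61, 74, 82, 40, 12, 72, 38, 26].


i=0: 61!=40
i=1: 74!=40
i=2: 82!=40
i=3: 40==40 found!

Found at 3, 4 comps


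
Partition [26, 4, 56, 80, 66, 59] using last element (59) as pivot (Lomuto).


Pivot: 59
  26 <= 59: advance i (no swap)
  4 <= 59: advance i (no swap)
  56 <= 59: advance i (no swap)
Place pivot at 3: [26, 4, 56, 59, 66, 80]

Partitioned: [26, 4, 56, 59, 66, 80]


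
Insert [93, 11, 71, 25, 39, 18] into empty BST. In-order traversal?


Insert 93: root
Insert 11: L from 93
Insert 71: L from 93 -> R from 11
Insert 25: L from 93 -> R from 11 -> L from 71
Insert 39: L from 93 -> R from 11 -> L from 71 -> R from 25
Insert 18: L from 93 -> R from 11 -> L from 71 -> L from 25

In-order: [11, 18, 25, 39, 71, 93]


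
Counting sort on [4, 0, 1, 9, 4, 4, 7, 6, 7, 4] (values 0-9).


Input: [4, 0, 1, 9, 4, 4, 7, 6, 7, 4]
Counts: [1, 1, 0, 0, 4, 0, 1, 2, 0, 1]

Sorted: [0, 1, 4, 4, 4, 4, 6, 7, 7, 9]


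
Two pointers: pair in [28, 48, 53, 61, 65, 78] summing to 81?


lo=0(28)+hi=5(78)=106
lo=0(28)+hi=4(65)=93
lo=0(28)+hi=3(61)=89
lo=0(28)+hi=2(53)=81

Yes: 28+53=81


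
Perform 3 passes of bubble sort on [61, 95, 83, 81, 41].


Initial: [61, 95, 83, 81, 41]
Pass 1: [61, 83, 81, 41, 95] (3 swaps)
Pass 2: [61, 81, 41, 83, 95] (2 swaps)
Pass 3: [61, 41, 81, 83, 95] (1 swaps)

After 3 passes: [61, 41, 81, 83, 95]


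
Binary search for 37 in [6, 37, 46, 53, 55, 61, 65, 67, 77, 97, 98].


Step 1: lo=0, hi=10, mid=5, val=61
Step 2: lo=0, hi=4, mid=2, val=46
Step 3: lo=0, hi=1, mid=0, val=6
Step 4: lo=1, hi=1, mid=1, val=37

Found at index 1


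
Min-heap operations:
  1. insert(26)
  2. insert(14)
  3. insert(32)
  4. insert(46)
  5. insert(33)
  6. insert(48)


insert(26) -> [26]
insert(14) -> [14, 26]
insert(32) -> [14, 26, 32]
insert(46) -> [14, 26, 32, 46]
insert(33) -> [14, 26, 32, 46, 33]
insert(48) -> [14, 26, 32, 46, 33, 48]

Final heap: [14, 26, 32, 46, 33, 48]


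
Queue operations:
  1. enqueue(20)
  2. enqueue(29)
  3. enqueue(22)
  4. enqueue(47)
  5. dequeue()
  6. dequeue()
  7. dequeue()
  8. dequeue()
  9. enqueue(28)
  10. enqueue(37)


enqueue(20) -> [20]
enqueue(29) -> [20, 29]
enqueue(22) -> [20, 29, 22]
enqueue(47) -> [20, 29, 22, 47]
dequeue()->20, [29, 22, 47]
dequeue()->29, [22, 47]
dequeue()->22, [47]
dequeue()->47, []
enqueue(28) -> [28]
enqueue(37) -> [28, 37]

Final queue: [28, 37]


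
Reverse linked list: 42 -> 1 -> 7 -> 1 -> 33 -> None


Step 1: curr=42, set curr.next=prev(None) | reversed so far: 42
Step 2: curr=1, set curr.next=prev(42) | reversed so far: 1 -> 42
Step 3: curr=7, set curr.next=prev(1) | reversed so far: 7 -> 1 -> 42
Step 4: curr=1, set curr.next=prev(7) | reversed so far: 1 -> 7 -> 1 -> 42
Step 5: curr=33, set curr.next=prev(1) | reversed so far: 33 -> 1 -> 7 -> 1 -> 42

33 -> 1 -> 7 -> 1 -> 42 -> None


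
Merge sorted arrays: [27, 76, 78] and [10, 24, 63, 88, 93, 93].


Take 10 from B
Take 24 from B
Take 27 from A
Take 63 from B
Take 76 from A
Take 78 from A

Merged: [10, 24, 27, 63, 76, 78, 88, 93, 93]


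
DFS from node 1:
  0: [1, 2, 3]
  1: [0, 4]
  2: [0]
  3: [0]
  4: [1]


Visit 1, push [4, 0]
Visit 0, push [3, 2]
Visit 2, push []
Visit 3, push []
Visit 4, push []

DFS order: [1, 0, 2, 3, 4]


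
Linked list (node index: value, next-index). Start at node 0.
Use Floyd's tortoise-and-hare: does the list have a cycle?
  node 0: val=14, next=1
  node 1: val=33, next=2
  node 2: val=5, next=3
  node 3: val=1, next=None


Floyd's tortoise (slow, +1) and hare (fast, +2):
  init: slow=0, fast=0
  step 1: slow=1, fast=2
  step 2: fast 2->3->None, no cycle

Cycle: no


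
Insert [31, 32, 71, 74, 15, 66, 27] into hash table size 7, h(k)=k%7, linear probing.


Insert 31: h=3 -> slot 3
Insert 32: h=4 -> slot 4
Insert 71: h=1 -> slot 1
Insert 74: h=4, 1 probes -> slot 5
Insert 15: h=1, 1 probes -> slot 2
Insert 66: h=3, 3 probes -> slot 6
Insert 27: h=6, 1 probes -> slot 0

Table: [27, 71, 15, 31, 32, 74, 66]


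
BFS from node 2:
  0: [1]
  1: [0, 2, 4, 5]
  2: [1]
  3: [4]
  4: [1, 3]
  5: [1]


Visit 2, enqueue [1]
Visit 1, enqueue [0, 4, 5]
Visit 0, enqueue []
Visit 4, enqueue [3]
Visit 5, enqueue []
Visit 3, enqueue []

BFS order: [2, 1, 0, 4, 5, 3]


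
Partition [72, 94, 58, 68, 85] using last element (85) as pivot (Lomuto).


Pivot: 85
  72 <= 85: advance i (no swap)
  58 <= 85: swap -> [72, 58, 94, 68, 85]
  68 <= 85: swap -> [72, 58, 68, 94, 85]
Place pivot at 3: [72, 58, 68, 85, 94]

Partitioned: [72, 58, 68, 85, 94]


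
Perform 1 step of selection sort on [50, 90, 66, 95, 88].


Initial: [50, 90, 66, 95, 88]
Step 1: min=50 at 0
  Swap: [50, 90, 66, 95, 88]

After 1 step: [50, 90, 66, 95, 88]


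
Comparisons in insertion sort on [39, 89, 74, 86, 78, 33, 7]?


Algorithm: insertion sort
Input: [39, 89, 74, 86, 78, 33, 7]
Sorted: [7, 33, 39, 74, 78, 86, 89]

19


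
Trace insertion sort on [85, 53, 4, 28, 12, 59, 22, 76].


Initial: [85, 53, 4, 28, 12, 59, 22, 76]
Insert 53: [53, 85, 4, 28, 12, 59, 22, 76]
Insert 4: [4, 53, 85, 28, 12, 59, 22, 76]
Insert 28: [4, 28, 53, 85, 12, 59, 22, 76]
Insert 12: [4, 12, 28, 53, 85, 59, 22, 76]
Insert 59: [4, 12, 28, 53, 59, 85, 22, 76]
Insert 22: [4, 12, 22, 28, 53, 59, 85, 76]
Insert 76: [4, 12, 22, 28, 53, 59, 76, 85]

Sorted: [4, 12, 22, 28, 53, 59, 76, 85]


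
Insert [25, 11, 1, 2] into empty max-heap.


Insert 25: [25]
Insert 11: [25, 11]
Insert 1: [25, 11, 1]
Insert 2: [25, 11, 1, 2]

Final heap: [25, 11, 1, 2]


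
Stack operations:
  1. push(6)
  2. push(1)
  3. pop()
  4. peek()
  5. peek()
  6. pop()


push(6) -> [6]
push(1) -> [6, 1]
pop()->1, [6]
peek()->6
peek()->6
pop()->6, []

Final stack: []


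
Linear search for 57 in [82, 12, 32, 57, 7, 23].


i=0: 82!=57
i=1: 12!=57
i=2: 32!=57
i=3: 57==57 found!

Found at 3, 4 comps


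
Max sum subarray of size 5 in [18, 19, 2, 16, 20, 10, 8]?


[0:5]: 75
[1:6]: 67
[2:7]: 56

Max: 75 at [0:5]


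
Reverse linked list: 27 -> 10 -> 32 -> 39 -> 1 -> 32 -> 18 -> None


Step 1: curr=27, set curr.next=prev(None) | reversed so far: 27
Step 2: curr=10, set curr.next=prev(27) | reversed so far: 10 -> 27
Step 3: curr=32, set curr.next=prev(10) | reversed so far: 32 -> 10 -> 27
Step 4: curr=39, set curr.next=prev(32) | reversed so far: 39 -> 32 -> 10 -> 27
Step 5: curr=1, set curr.next=prev(39) | reversed so far: 1 -> 39 -> 32 -> 10 -> 27
Step 6: curr=32, set curr.next=prev(1) | reversed so far: 32 -> 1 -> 39 -> 32 -> 10 -> 27
Step 7: curr=18, set curr.next=prev(32) | reversed so far: 18 -> 32 -> 1 -> 39 -> 32 -> 10 -> 27

18 -> 32 -> 1 -> 39 -> 32 -> 10 -> 27 -> None
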